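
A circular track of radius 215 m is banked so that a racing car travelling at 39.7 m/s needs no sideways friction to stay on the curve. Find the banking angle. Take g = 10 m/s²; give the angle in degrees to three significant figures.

36.2°

For a frictionless banked turn: horizontally N sinθ = mv²/r and vertically N cosθ = mg.
Dividing: tanθ = v²/(r g) = (39.7)²/(215 × 10.0) = 1576/2150 = 0.7331.
θ = arctan(0.7331) = 36.24°.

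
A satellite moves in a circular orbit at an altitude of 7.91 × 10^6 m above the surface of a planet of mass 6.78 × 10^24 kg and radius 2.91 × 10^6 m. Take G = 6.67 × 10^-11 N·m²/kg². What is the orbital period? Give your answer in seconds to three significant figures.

r = R + h = 2.91 × 10^6 + 7.91 × 10^6 = 1.082 × 10^7 m. Gravity provides the centripetal force: G M m / r² = m v² / r ⇒ v = √(GM/r) = 6465 m/s.
T = 2πr/v = 2π × 1.082 × 10^7 / 6465 = 10520 s.

10500 s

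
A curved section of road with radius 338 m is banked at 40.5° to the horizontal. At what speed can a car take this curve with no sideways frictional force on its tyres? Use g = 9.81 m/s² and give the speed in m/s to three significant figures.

53.2 m/s

On a frictionless banked curve, N sinθ = mv²/r and N cosθ = mg, so tanθ = v²/(rg).
v = √(r g tanθ) = √(338 × 9.81 × tan 40.5°) = √(338 × 9.81 × 0.8541) = √2832 = 53.22 m/s.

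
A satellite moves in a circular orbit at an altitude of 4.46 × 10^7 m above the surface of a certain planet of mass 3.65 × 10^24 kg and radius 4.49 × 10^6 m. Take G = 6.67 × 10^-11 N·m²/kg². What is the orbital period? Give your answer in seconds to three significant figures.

139000 s

r = R + h = 4.49 × 10^6 + 4.46 × 10^7 = 4.909 × 10^7 m. Gravity provides the centripetal force: G M m / r² = m v² / r ⇒ v = √(GM/r) = 2227 m/s.
T = 2πr/v = 2π × 4.909 × 10^7 / 2227 = 138500 s.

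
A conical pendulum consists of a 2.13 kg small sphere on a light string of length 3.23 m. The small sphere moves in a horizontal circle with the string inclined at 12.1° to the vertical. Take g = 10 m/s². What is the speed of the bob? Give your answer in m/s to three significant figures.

The radius of the circle is r = L sinθ = 3.23 × sin 12.1° = 0.6771 m.
Horizontally T sinθ = mv²/r and vertically T cosθ = mg, so tanθ = v²/(rg).
v = √(r g tanθ) = √(0.6771 × 10.0 × 0.2144) = √1.452 = 1.205 m/s.

1.20 m/s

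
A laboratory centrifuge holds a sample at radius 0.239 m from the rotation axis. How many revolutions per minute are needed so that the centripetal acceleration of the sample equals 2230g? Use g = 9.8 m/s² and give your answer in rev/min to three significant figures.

Require ω²r = 2230g, so ω = √(2230 × 9.8/0.239) = 302.4 rad/s.
In rev/min: ω × 60/(2π) = 302.4 × 60/(2π) = 2888 rev/min.

2890 rev/min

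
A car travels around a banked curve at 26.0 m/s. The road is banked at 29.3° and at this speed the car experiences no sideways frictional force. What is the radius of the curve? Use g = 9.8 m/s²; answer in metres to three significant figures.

123 m

Frictionless banking: tanθ = v²/(rg), so r = v²/(g tanθ).
r = (26.0)²/(9.8 × tan 29.3°) = 676.0/(9.8 × 0.5612) = 676.0/5.500 = 122.9 m.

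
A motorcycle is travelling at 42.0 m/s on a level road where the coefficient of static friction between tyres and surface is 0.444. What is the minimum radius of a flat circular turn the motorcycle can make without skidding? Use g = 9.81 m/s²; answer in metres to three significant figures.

At the limit, μ_s m g = m v²/r, so r_min = v²/(μ_s g) = (42.0)²/(0.444 × 9.81) = 1764/4.356 = 405.0 m.

405 m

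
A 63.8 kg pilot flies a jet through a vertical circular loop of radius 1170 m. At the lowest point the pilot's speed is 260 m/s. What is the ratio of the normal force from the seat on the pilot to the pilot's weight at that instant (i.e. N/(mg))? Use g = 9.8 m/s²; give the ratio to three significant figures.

At the bottom, N − mg = mv²/r, so N = m(v²/r + g) and N/(mg) = v²/(rg) + 1 = (260)²/(1170 × 9.8) + 1 = 5.896 + 1 = 6.896.

6.90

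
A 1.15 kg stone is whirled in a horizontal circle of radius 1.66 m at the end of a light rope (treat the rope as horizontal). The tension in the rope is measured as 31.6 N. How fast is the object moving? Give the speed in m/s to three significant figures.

6.75 m/s

T = m v²/r ⇒ v = √(T r / m) = √(31.6 × 1.66 / 1.15) = √45.61 = 6.754 m/s.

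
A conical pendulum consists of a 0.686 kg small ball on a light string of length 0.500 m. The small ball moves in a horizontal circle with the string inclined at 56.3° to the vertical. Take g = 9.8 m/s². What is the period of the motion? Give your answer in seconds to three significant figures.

r = L sinθ = 0.4160 m. From T sinθ = mω²r and T cosθ = mg: tanθ = ω²r/g, so ω² = g tanθ / r = g/(L cosθ).
ω = √(g/(L cosθ)) = √(9.8/(0.500 × 0.5548)) = √35.33 = 5.944 rad/s.
Period = 2π/ω = 1.057 s.

1.06 s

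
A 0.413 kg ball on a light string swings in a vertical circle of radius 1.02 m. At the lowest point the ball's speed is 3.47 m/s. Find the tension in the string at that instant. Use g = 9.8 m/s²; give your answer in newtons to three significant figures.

8.92 N

At the lowest point, T points up (toward the centre) and the weight mg points down (away from the centre), so the net inward force is T − mg = mv²/r.
T = m(v²/r + g) = 0.413 × ((3.47)²/1.02 + 9.8) = 0.413 × (11.80 + 9.8) = 0.413 × 21.60 = 8.923 N.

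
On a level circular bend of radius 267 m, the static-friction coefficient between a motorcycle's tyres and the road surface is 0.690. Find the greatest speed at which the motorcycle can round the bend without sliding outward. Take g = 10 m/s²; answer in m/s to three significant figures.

42.9 m/s

The only inward force on a level bend is static friction, so at the limit f_s = μ_s N = μ_s m g = m v²/r.
Mass cancels: v_max = √(μ_s g r) = √(0.690 × 10.0 × 267) = √1842 = 42.92 m/s.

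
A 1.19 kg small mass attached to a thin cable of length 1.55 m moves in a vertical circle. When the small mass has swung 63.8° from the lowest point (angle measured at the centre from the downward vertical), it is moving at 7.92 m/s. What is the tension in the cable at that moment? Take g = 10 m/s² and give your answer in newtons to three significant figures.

Take the radial direction toward the centre of the circle as positive. The component of the weight along the string toward the centre is −mg cos φ (φ measured from the bottom), so Newton's second law along the string gives T − mg cos φ = m v²/r.
cos 63.8° = 0.4415, so T = m(v²/r + g cos φ) = 1.19 × ((7.92)²/1.55 + 10.0 × 0.4415) = 1.19 × (40.47 + (4.415)) = 1.19 × 44.88 = 53.41 N.

53.4 N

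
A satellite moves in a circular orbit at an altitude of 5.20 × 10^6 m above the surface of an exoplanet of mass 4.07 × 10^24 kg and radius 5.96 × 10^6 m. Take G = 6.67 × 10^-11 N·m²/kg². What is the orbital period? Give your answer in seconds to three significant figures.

r = R + h = 5.96 × 10^6 + 5.20 × 10^6 = 1.116 × 10^7 m. Gravity provides the centripetal force: G M m / r² = m v² / r ⇒ v = √(GM/r) = 4932 m/s.
T = 2πr/v = 2π × 1.116 × 10^7 / 4932 = 14220 s.

14200 s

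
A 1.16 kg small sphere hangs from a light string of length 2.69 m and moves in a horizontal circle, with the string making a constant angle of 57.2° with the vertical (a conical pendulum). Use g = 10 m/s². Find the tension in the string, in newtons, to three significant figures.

Vertically the bob has no acceleration, so T cosθ = mg.
T = mg/cosθ = 1.16 × 10.0 / cos 57.2° = 11.60/0.5417 = 21.41 N.

21.4 N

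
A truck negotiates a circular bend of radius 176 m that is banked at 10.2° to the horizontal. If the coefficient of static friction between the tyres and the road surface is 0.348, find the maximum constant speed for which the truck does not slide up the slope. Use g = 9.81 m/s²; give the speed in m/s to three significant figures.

At the maximum speed, friction acts down the slope at its limiting value f = μN. Radially (horizontal, toward centre): N sinθ + μN cosθ = mv²/r. Vertically: N cosθ − μN sinθ = mg.
Dividing: v² = r g (sinθ + μcosθ)/(cosθ − μsinθ).
sinθ + μcosθ = 0.1771 + 0.348×0.9842 = 0.5196; cosθ − μsinθ = 0.9842 − 0.348×0.1771 = 0.9226.
v² = 176 × 9.81 × 0.5196/0.9226 = 972.4 m²/s², so v = 31.18 m/s.

31.2 m/s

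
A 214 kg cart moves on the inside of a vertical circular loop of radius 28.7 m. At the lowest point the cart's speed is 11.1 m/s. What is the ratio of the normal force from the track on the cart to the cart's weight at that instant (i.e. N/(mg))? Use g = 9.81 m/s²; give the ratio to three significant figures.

At the bottom, N − mg = mv²/r, so N = m(v²/r + g) and N/(mg) = v²/(rg) + 1 = (11.1)²/(28.7 × 9.81) + 1 = 0.4376 + 1 = 1.438.

1.44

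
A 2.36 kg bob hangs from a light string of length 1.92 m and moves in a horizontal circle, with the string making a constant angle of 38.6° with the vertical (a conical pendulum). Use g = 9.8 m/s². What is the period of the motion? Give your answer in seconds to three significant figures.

r = L sinθ = 1.198 m. From T sinθ = mω²r and T cosθ = mg: tanθ = ω²r/g, so ω² = g tanθ / r = g/(L cosθ).
ω = √(g/(L cosθ)) = √(9.8/(1.92 × 0.7815)) = √6.531 = 2.556 rad/s.
Period = 2π/ω = 2.459 s.

2.46 s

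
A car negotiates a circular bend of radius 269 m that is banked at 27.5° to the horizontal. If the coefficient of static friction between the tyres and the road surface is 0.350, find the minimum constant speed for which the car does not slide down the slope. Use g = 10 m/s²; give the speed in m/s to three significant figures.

19.7 m/s

At the minimum speed, friction acts up the slope at its limiting value f = μN. Radially (horizontal, toward centre): N sinθ − μN cosθ = mv²/r. Vertically: N cosθ + μN sinθ = mg.
Dividing: v² = r g (sinθ − μcosθ)/(cosθ + μsinθ).
sinθ − μcosθ = 0.4617 − 0.350×0.8870 = 0.1513; cosθ + μsinθ = 0.8870 + 0.350×0.4617 = 1.049.
v² = 269 × 10.0 × 0.1513/1.049 = 388.1 m²/s², so v = 19.70 m/s.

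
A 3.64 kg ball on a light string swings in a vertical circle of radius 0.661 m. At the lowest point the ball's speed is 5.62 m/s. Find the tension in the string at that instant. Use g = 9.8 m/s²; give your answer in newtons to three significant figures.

210 N

At the lowest point, T points up (toward the centre) and the weight mg points down (away from the centre), so the net inward force is T − mg = mv²/r.
T = m(v²/r + g) = 3.64 × ((5.62)²/0.661 + 9.8) = 3.64 × (47.78 + 9.8) = 3.64 × 57.58 = 209.6 N.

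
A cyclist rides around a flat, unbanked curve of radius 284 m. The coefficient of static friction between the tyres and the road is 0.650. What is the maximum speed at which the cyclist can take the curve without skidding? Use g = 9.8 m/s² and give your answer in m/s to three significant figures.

The only inward force on a level bend is static friction, so at the limit f_s = μ_s N = μ_s m g = m v²/r.
Mass cancels: v_max = √(μ_s g r) = √(0.650 × 9.8 × 284) = √1809 = 42.53 m/s.

42.5 m/s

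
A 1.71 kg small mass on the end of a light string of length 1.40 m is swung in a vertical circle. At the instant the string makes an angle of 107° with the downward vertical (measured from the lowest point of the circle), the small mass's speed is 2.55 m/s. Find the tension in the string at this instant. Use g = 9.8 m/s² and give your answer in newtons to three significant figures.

Take the radial direction toward the centre of the circle as positive. The component of the weight along the string toward the centre is −mg cos φ (φ measured from the bottom), so Newton's second law along the string gives T − mg cos φ = m v²/r.
cos 107° = -0.2924, so T = m(v²/r + g cos φ) = 1.71 × ((2.55)²/1.40 + 9.8 × -0.2924) = 1.71 × (4.645 + (-2.865)) = 1.71 × 1.779 = 3.043 N.

3.04 N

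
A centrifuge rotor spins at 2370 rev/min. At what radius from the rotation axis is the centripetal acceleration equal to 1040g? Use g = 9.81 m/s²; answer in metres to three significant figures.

ω = 2370 rev/min × 2π/60 = 248.2 rad/s.
a_c = ω²r = 1040g ⇒ r = 1040 × 9.81 / (248.2)² = 10200/61600 = 0.1656 m.

0.166 m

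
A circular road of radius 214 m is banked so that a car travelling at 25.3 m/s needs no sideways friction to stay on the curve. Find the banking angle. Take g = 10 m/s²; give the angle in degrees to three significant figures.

For a frictionless banked turn: horizontally N sinθ = mv²/r and vertically N cosθ = mg.
Dividing: tanθ = v²/(r g) = (25.3)²/(214 × 10.0) = 640.1/2140 = 0.2991.
θ = arctan(0.2991) = 16.65°.

16.7°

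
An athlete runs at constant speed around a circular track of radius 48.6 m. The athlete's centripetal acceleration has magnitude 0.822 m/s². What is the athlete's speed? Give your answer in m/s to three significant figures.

a_c = v²/r ⇒ v = √(a_c · r) = √(0.822 × 48.6) = √39.95 = 6.321 m/s.

6.32 m/s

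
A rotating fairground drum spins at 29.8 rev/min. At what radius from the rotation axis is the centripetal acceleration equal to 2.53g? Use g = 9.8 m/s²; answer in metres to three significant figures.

ω = 29.8 rev/min × 2π/60 = 3.121 rad/s.
a_c = ω²r = 2.53g ⇒ r = 2.53 × 9.8 / (3.121)² = 24.79/9.738 = 2.546 m.

2.55 m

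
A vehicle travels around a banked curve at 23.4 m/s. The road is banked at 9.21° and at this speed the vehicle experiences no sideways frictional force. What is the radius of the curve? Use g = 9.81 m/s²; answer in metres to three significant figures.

Frictionless banking: tanθ = v²/(rg), so r = v²/(g tanθ).
r = (23.4)²/(9.81 × tan 9.21°) = 547.6/(9.81 × 0.1621) = 547.6/1.591 = 344.2 m.

344 m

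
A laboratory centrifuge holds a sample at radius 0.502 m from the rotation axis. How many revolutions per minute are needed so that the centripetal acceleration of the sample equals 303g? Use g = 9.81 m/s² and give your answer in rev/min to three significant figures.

Require ω²r = 303g, so ω = √(303 × 9.81/0.502) = 76.95 rad/s.
In rev/min: ω × 60/(2π) = 76.95 × 60/(2π) = 734.8 rev/min.

735 rev/min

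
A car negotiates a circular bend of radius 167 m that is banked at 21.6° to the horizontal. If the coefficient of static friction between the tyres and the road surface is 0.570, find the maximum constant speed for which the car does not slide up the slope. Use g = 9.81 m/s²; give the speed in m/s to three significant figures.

At the maximum speed, friction acts down the slope at its limiting value f = μN. Radially (horizontal, toward centre): N sinθ + μN cosθ = mv²/r. Vertically: N cosθ − μN sinθ = mg.
Dividing: v² = r g (sinθ + μcosθ)/(cosθ − μsinθ).
sinθ + μcosθ = 0.3681 + 0.570×0.9298 = 0.8981; cosθ − μsinθ = 0.9298 − 0.570×0.3681 = 0.7199.
v² = 167 × 9.81 × 0.8981/0.7199 = 2044 m²/s², so v = 45.21 m/s.

45.2 m/s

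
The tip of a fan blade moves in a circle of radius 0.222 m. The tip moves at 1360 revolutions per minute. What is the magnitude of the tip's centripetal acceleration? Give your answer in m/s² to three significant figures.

ω = 1360 rev/min × 2π/60 = 142.4 rad/s, so v = ωr = 142.4 × 0.222 = 31.62 m/s.
a_c = v²/r = (31.62)²/0.222 = 999.6/0.222 = 4503 m/s².

4500 m/s²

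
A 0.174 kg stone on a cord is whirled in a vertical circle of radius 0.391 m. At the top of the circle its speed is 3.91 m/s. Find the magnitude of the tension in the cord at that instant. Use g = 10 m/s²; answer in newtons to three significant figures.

5.06 N

At the top, both T and the weight mg point inward (toward the centre), so T + mg = mv²/r.
T = m(v²/r − g) = 0.174 × ((3.91)²/0.391 − 10.0) = 0.174 × (39.10 − 10.0) = 0.174 × 29.10 = 5.063 N.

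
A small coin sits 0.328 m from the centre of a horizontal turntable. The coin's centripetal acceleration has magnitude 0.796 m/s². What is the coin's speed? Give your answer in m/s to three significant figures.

0.511 m/s

a_c = v²/r ⇒ v = √(a_c · r) = √(0.796 × 0.328) = √0.2611 = 0.5110 m/s.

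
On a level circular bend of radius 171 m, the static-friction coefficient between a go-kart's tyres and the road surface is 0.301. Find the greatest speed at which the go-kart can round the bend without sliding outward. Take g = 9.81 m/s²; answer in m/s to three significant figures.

22.5 m/s

Friction provides the centripetal force on a flat curve. At maximum speed it is at its limiting value: μ_s m g = m v²/r.
Mass cancels: v_max = √(μ_s g r) = √(0.301 × 9.81 × 171) = √504.9 = 22.47 m/s.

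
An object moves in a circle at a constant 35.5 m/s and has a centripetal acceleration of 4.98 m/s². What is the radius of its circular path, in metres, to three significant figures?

a_c = v²/r ⇒ r = v²/a_c = (35.5)²/4.98 = 1260/4.98 = 253.1 m.

253 m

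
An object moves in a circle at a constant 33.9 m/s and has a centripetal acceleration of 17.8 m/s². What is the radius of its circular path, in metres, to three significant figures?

64.6 m

a_c = v²/r ⇒ r = v²/a_c = (33.9)²/17.8 = 1149/17.8 = 64.56 m.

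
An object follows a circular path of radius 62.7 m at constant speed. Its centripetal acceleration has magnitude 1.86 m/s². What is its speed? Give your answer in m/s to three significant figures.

a_c = v²/r ⇒ v = √(a_c · r) = √(1.86 × 62.7) = √116.6 = 10.80 m/s.

10.8 m/s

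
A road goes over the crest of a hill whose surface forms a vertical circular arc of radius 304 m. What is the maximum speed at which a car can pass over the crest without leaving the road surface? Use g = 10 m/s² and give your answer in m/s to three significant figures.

At the crest the centre of the circle is below the car, so the net downward (centripetal) force is mg − N = mv²/r.
The car leaves the road when N → 0, giving v_max = √(g r) = √(10.0 × 304) = 55.14 m/s.

55.1 m/s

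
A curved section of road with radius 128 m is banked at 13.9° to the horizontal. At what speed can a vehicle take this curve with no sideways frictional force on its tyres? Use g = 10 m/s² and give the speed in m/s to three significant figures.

17.8 m/s

On a frictionless banked curve, N sinθ = mv²/r and N cosθ = mg, so tanθ = v²/(rg).
v = √(r g tanθ) = √(128 × 10.0 × tan 13.9°) = √(128 × 10.0 × 0.2475) = √316.8 = 17.80 m/s.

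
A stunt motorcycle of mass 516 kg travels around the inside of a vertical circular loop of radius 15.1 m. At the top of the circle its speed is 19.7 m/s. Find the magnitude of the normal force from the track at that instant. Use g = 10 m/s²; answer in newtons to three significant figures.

8100 N

At the top, both N and the weight mg point inward (toward the centre), so N + mg = mv²/r.
N = m(v²/r − g) = 516 × ((19.7)²/15.1 − 10.0) = 516 × (25.70 − 10.0) = 516 × 15.70 = 8102 N.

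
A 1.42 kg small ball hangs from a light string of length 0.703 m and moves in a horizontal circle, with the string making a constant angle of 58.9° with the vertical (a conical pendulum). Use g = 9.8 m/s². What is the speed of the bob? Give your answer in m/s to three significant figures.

The radius of the circle is r = L sinθ = 0.703 × sin 58.9° = 0.6020 m.
Horizontally T sinθ = mv²/r and vertically T cosθ = mg, so tanθ = v²/(rg).
v = √(r g tanθ) = √(0.6020 × 9.8 × 1.658) = √9.779 = 3.127 m/s.

3.13 m/s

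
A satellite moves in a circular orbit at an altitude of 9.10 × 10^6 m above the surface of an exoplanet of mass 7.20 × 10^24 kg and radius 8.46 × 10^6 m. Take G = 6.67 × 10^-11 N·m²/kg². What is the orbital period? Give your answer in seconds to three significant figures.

21100 s

r = R + h = 8.46 × 10^6 + 9.10 × 10^6 = 1.756 × 10^7 m. Gravity provides the centripetal force: G M m / r² = m v² / r ⇒ v = √(GM/r) = 5230 m/s.
T = 2πr/v = 2π × 1.756 × 10^7 / 5230 = 21100 s.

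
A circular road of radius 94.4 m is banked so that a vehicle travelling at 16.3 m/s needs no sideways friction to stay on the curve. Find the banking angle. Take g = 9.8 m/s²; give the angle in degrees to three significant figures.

16.0°

For a frictionless banked turn: horizontally N sinθ = mv²/r and vertically N cosθ = mg.
Dividing: tanθ = v²/(r g) = (16.3)²/(94.4 × 9.8) = 265.7/925.1 = 0.2872.
θ = arctan(0.2872) = 16.02°.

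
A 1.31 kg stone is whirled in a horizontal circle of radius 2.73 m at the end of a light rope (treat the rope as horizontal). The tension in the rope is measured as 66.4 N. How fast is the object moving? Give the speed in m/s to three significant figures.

T = m v²/r ⇒ v = √(T r / m) = √(66.4 × 2.73 / 1.31) = √138.4 = 11.76 m/s.

11.8 m/s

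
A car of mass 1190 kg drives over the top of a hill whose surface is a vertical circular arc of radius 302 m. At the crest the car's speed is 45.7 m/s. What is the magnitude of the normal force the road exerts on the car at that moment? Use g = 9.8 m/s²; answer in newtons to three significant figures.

3430 N

At the crest the centripetal acceleration points downward (toward the centre of the arc), so mg − N = mv²/r.
N = m(g − v²/r) = 1190 × (9.8 − (45.7)²/302) = 1190 × (9.8 − 6.916) = 1190 × 2.884 = 3433 N.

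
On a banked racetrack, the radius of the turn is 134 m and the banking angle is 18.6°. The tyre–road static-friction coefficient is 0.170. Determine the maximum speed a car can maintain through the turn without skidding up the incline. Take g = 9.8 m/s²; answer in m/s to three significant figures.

26.6 m/s

At the maximum speed, friction acts down the slope at its limiting value f = μN. Radially (horizontal, toward centre): N sinθ + μN cosθ = mv²/r. Vertically: N cosθ − μN sinθ = mg.
Dividing: v² = r g (sinθ + μcosθ)/(cosθ − μsinθ).
sinθ + μcosθ = 0.3190 + 0.170×0.9478 = 0.4801; cosθ − μsinθ = 0.9478 − 0.170×0.3190 = 0.8935.
v² = 134 × 9.8 × 0.4801/0.8935 = 705.6 m²/s², so v = 26.56 m/s.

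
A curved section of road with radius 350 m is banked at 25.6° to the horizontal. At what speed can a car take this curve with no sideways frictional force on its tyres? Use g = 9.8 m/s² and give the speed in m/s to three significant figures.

On a frictionless banked curve, N sinθ = mv²/r and N cosθ = mg, so tanθ = v²/(rg).
v = √(r g tanθ) = √(350 × 9.8 × tan 25.6°) = √(350 × 9.8 × 0.4791) = √1643 = 40.54 m/s.

40.5 m/s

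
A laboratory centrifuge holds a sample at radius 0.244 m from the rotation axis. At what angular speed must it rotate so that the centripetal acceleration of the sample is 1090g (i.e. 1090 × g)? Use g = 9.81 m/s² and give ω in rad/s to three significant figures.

Centripetal acceleration a_c = ω²r. Setting ω²r = 1090g:
ω = √(1090g / r) = √(1090 × 9.81 / 0.244) = √43820 = 209.3 rad/s.

209 rad/s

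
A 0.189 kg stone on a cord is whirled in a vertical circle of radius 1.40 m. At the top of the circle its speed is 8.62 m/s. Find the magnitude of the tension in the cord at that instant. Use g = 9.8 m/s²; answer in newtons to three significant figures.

At the top, both T and the weight mg point inward (toward the centre), so T + mg = mv²/r.
T = m(v²/r − g) = 0.189 × ((8.62)²/1.40 − 9.8) = 0.189 × (53.07 − 9.8) = 0.189 × 43.27 = 8.179 N.

8.18 N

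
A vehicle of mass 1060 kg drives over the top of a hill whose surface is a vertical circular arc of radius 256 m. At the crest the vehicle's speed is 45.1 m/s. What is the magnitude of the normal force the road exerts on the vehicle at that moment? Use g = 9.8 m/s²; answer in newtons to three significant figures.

1970 N

At the crest the centripetal acceleration points downward (toward the centre of the arc), so mg − N = mv²/r.
N = m(g − v²/r) = 1060 × (9.8 − (45.1)²/256) = 1060 × (9.8 − 7.945) = 1060 × 1.855 = 1966 N.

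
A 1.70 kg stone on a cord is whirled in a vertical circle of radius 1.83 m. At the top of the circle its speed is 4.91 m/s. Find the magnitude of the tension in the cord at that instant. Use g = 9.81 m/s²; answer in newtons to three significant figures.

At the top, both T and the weight mg point inward (toward the centre), so T + mg = mv²/r.
T = m(v²/r − g) = 1.70 × ((4.91)²/1.83 − 9.81) = 1.70 × (13.17 − 9.81) = 1.70 × 3.364 = 5.719 N.

5.72 N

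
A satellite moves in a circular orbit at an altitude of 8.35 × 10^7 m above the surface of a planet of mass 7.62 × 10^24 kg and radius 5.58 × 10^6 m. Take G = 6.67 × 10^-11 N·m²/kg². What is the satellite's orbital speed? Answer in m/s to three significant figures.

2390 m/s

Orbital radius r = R + h = 5.58 × 10^6 + 8.35 × 10^7 = 8.908 × 10^7 m.
Gravity supplies the centripetal force: G M m / r² = m v² / r, so v = √(GM/r).
v = √(6.67 × 10^-11 × 7.62 × 10^24 / 8.908 × 10^7) = √(5.706 × 10^6) = 2389 m/s.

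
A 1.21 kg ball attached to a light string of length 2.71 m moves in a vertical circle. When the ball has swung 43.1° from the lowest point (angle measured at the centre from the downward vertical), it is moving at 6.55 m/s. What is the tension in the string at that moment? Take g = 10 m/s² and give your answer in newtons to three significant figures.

Take the radial direction toward the centre of the circle as positive. The component of the weight along the string toward the centre is −mg cos φ (φ measured from the bottom), so Newton's second law along the string gives T − mg cos φ = m v²/r.
cos 43.1° = 0.7302, so T = m(v²/r + g cos φ) = 1.21 × ((6.55)²/2.71 + 10.0 × 0.7302) = 1.21 × (15.83 + (7.302)) = 1.21 × 23.13 = 27.99 N.

28.0 N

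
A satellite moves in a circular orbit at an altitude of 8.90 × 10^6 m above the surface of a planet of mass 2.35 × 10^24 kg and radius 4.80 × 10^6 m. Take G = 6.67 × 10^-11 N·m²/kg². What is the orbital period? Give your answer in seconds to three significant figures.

25400 s

r = R + h = 4.80 × 10^6 + 8.90 × 10^6 = 1.370 × 10^7 m. Gravity provides the centripetal force: G M m / r² = m v² / r ⇒ v = √(GM/r) = 3382 m/s.
T = 2πr/v = 2π × 1.370 × 10^7 / 3382 = 25450 s.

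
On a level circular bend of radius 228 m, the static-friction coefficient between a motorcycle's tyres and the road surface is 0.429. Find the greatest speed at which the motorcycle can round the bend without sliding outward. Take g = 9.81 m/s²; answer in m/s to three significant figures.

31.0 m/s

On a flat curve, static friction is the only horizontal force, so it must supply the full centripetal force: μ_s m g = m v²/r.
Mass cancels: v_max = √(μ_s g r) = √(0.429 × 9.81 × 228) = √959.5 = 30.98 m/s.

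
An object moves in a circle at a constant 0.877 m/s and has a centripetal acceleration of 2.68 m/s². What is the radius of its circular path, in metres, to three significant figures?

0.287 m

a_c = v²/r ⇒ r = v²/a_c = (0.877)²/2.68 = 0.7691/2.68 = 0.2870 m.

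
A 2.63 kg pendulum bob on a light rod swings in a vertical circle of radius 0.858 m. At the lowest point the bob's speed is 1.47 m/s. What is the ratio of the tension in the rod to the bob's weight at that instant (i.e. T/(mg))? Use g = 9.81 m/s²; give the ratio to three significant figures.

At the bottom, T − mg = mv²/r, so T = m(v²/r + g) and T/(mg) = v²/(rg) + 1 = (1.47)²/(0.858 × 9.81) + 1 = 0.2567 + 1 = 1.257.

1.26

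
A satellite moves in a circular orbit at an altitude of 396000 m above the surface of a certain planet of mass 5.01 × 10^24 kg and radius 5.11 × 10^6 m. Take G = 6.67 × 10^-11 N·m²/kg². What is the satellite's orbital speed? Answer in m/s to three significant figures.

7790 m/s

Orbital radius r = R + h = 5.11 × 10^6 + 396000 = 5.506 × 10^6 m.
Gravity supplies the centripetal force: G M m / r² = m v² / r, so v = √(GM/r).
v = √(6.67 × 10^-11 × 5.01 × 10^24 / 5.506 × 10^6) = √(6.069 × 10^7) = 7790 m/s.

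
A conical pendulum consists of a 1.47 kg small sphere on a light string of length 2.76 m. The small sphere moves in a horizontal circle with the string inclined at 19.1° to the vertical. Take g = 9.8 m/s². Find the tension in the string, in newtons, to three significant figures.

15.2 N

Vertically the bob has no acceleration, so T cosθ = mg.
T = mg/cosθ = 1.47 × 9.8 / cos 19.1° = 14.41/0.9449 = 15.25 N.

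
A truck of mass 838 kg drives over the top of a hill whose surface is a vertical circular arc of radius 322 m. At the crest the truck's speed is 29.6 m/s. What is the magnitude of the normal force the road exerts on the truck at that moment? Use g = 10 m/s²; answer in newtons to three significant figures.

At the crest the centripetal acceleration points downward (toward the centre of the arc), so mg − N = mv²/r.
N = m(g − v²/r) = 838 × (10.0 − (29.6)²/322) = 838 × (10.0 − 2.721) = 838 × 7.279 = 6100 N.

6100 N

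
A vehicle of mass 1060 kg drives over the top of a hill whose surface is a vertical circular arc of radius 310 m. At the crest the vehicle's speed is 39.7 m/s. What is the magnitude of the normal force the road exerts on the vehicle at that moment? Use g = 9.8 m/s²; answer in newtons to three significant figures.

5000 N

At the crest the centripetal acceleration points downward (toward the centre of the arc), so mg − N = mv²/r.
N = m(g − v²/r) = 1060 × (9.8 − (39.7)²/310) = 1060 × (9.8 − 5.084) = 1060 × 4.716 = 4999 N.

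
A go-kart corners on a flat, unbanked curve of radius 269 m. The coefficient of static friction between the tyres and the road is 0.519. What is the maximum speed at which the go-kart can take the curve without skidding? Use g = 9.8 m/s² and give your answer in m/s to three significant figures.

37.0 m/s

The only inward force on a level bend is static friction, so at the limit f_s = μ_s N = μ_s m g = m v²/r.
Mass cancels: v_max = √(μ_s g r) = √(0.519 × 9.8 × 269) = √1368 = 36.99 m/s.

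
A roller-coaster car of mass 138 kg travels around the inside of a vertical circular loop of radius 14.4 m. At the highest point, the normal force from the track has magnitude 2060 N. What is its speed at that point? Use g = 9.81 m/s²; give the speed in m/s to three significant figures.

18.9 m/s

At the top, N + mg = mv²/r, so v = √(r(N/m + g)) = √(14.4 × (2060/138 + 9.81)) = √(14.4 × 24.74) = √356.2 = 18.87 m/s.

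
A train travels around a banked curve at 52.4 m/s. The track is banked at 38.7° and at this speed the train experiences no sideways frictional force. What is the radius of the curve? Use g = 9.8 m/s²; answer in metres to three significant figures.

350 m

Frictionless banking: tanθ = v²/(rg), so r = v²/(g tanθ).
r = (52.4)²/(9.8 × tan 38.7°) = 2746/(9.8 × 0.8012) = 2746/7.851 = 349.7 m.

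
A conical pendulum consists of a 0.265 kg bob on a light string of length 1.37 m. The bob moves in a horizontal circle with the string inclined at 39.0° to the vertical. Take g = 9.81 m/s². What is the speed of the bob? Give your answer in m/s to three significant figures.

The radius of the circle is r = L sinθ = 1.37 × sin 39.0° = 0.8622 m.
Horizontally T sinθ = mv²/r and vertically T cosθ = mg, so tanθ = v²/(rg).
v = √(r g tanθ) = √(0.8622 × 9.81 × 0.8098) = √6.849 = 2.617 m/s.

2.62 m/s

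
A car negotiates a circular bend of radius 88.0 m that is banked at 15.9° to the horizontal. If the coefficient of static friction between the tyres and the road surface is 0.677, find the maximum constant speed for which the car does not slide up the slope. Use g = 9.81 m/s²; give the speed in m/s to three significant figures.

At the maximum speed, friction acts down the slope at its limiting value f = μN. Radially (horizontal, toward centre): N sinθ + μN cosθ = mv²/r. Vertically: N cosθ − μN sinθ = mg.
Dividing: v² = r g (sinθ + μcosθ)/(cosθ − μsinθ).
sinθ + μcosθ = 0.2740 + 0.677×0.9617 = 0.9251; cosθ − μsinθ = 0.9617 − 0.677×0.2740 = 0.7763.
v² = 88.0 × 9.81 × 0.9251/0.7763 = 1029 m²/s², so v = 32.07 m/s.

32.1 m/s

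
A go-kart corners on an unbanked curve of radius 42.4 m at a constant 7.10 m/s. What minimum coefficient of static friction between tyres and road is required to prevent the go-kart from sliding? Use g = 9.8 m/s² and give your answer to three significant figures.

0.121

Friction provides the centripetal force: μ_s m g = m v²/r, so μ_s = v²/(g r) = (7.100)²/(9.8 × 42.4) = 50.41/415.5 = 0.1213.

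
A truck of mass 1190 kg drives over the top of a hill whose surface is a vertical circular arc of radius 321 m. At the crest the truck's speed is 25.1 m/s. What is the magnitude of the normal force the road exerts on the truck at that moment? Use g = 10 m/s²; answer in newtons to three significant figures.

9560 N

At the crest the centripetal acceleration points downward (toward the centre of the arc), so mg − N = mv²/r.
N = m(g − v²/r) = 1190 × (10.0 − (25.1)²/321) = 1190 × (10.0 − 1.963) = 1190 × 8.037 = 9564 N.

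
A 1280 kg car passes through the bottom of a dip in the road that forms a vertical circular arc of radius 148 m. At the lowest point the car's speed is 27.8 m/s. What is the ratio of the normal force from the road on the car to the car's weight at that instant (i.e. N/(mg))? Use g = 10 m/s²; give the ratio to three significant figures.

At the bottom, N − mg = mv²/r, so N = m(v²/r + g) and N/(mg) = v²/(rg) + 1 = (27.8)²/(148 × 10.0) + 1 = 0.5222 + 1 = 1.522.

1.52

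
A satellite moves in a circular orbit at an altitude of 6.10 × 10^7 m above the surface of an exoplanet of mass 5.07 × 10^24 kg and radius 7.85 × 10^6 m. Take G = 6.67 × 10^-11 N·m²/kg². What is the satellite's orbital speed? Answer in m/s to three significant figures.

2220 m/s

Orbital radius r = R + h = 7.85 × 10^6 + 6.10 × 10^7 = 6.885 × 10^7 m.
Gravity supplies the centripetal force: G M m / r² = m v² / r, so v = √(GM/r).
v = √(6.67 × 10^-11 × 5.07 × 10^24 / 6.885 × 10^7) = √(4.912 × 10^6) = 2216 m/s.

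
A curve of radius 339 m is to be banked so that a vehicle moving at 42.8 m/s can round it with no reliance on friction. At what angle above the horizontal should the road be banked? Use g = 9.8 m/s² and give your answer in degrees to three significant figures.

28.9°

With no friction, the horizontal component of the normal force provides the centripetal force: N sinθ = mv²/r, while N cosθ = mg vertically.
Dividing: tanθ = v²/(r g) = (42.8)²/(339 × 9.8) = 1832/3322 = 0.5514.
θ = arctan(0.5514) = 28.87°.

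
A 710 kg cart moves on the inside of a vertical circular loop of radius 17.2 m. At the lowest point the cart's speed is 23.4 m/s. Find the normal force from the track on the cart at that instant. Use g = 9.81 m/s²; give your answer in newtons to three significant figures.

At the lowest point, N points up (toward the centre) and the weight mg points down (away from the centre), so the net inward force is N − mg = mv²/r.
N = m(v²/r + g) = 710 × ((23.4)²/17.2 + 9.81) = 710 × (31.83 + 9.81) = 710 × 41.64 = 29570 N.

29600 N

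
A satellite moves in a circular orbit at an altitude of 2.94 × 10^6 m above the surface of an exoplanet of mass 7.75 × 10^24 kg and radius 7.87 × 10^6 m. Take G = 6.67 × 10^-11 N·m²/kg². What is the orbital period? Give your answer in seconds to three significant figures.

r = R + h = 7.87 × 10^6 + 2.94 × 10^6 = 1.081 × 10^7 m. Gravity provides the centripetal force: G M m / r² = m v² / r ⇒ v = √(GM/r) = 6915 m/s.
T = 2πr/v = 2π × 1.081 × 10^7 / 6915 = 9822 s.

9820 s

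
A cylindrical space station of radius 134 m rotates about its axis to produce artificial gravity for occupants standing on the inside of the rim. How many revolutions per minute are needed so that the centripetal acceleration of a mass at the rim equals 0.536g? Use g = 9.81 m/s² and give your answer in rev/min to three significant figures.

Require ω²r = 0.536g, so ω = √(0.536 × 9.81/134) = 0.1981 rad/s.
In rev/min: ω × 60/(2π) = 0.1981 × 60/(2π) = 1.892 rev/min.

1.89 rev/min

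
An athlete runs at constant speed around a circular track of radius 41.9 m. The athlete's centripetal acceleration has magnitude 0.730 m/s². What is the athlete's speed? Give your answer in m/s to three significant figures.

a_c = v²/r ⇒ v = √(a_c · r) = √(0.730 × 41.9) = √30.59 = 5.531 m/s.

5.53 m/s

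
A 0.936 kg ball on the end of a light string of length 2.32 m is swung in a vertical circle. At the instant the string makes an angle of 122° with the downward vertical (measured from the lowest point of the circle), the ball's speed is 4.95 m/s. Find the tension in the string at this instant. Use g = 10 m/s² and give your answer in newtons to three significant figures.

4.93 N

Take the radial direction toward the centre of the circle as positive. The component of the weight along the string toward the centre is −mg cos φ (φ measured from the bottom), so Newton's second law along the string gives T − mg cos φ = m v²/r.
cos 122° = -0.5299, so T = m(v²/r + g cos φ) = 0.936 × ((4.95)²/2.32 + 10.0 × -0.5299) = 0.936 × (10.56 + (-5.299)) = 0.936 × 5.262 = 4.925 N.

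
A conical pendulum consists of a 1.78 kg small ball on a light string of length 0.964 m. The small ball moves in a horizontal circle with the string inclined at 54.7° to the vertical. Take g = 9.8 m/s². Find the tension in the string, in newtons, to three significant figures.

30.2 N

Vertically the bob has no acceleration, so T cosθ = mg.
T = mg/cosθ = 1.78 × 9.8 / cos 54.7° = 17.44/0.5779 = 30.19 N.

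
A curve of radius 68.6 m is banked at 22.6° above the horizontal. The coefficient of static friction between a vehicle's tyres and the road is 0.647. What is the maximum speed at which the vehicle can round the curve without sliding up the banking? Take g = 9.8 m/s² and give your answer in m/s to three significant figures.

At the maximum speed, friction acts down the slope at its limiting value f = μN. Radially (horizontal, toward centre): N sinθ + μN cosθ = mv²/r. Vertically: N cosθ − μN sinθ = mg.
Dividing: v² = r g (sinθ + μcosθ)/(cosθ − μsinθ).
sinθ + μcosθ = 0.3843 + 0.647×0.9232 = 0.9816; cosθ − μsinθ = 0.9232 − 0.647×0.3843 = 0.6746.
v² = 68.6 × 9.8 × 0.9816/0.6746 = 978.3 m²/s², so v = 31.28 m/s.

31.3 m/s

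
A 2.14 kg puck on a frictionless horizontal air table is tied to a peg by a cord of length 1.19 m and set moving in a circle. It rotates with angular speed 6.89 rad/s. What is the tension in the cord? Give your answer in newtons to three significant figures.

121 N

v = ωr = 6.89 × 1.19 = 8.199 m/s.
The tension is the only horizontal force, so it supplies the full centripetal force: T = m v²/r = 2.14 × (8.199)²/1.19 = 2.14 × 67.23/1.19 = 120.9 N.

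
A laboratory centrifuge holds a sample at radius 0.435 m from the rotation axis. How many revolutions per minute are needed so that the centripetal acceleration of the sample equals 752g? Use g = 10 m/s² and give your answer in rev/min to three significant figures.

Require ω²r = 752g, so ω = √(752 × 10.0/0.435) = 131.5 rad/s.
In rev/min: ω × 60/(2π) = 131.5 × 60/(2π) = 1256 rev/min.

1260 rev/min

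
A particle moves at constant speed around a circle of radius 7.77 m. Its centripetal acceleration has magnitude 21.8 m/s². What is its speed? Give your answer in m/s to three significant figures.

13.0 m/s

a_c = v²/r ⇒ v = √(a_c · r) = √(21.8 × 7.77) = √169.4 = 13.01 m/s.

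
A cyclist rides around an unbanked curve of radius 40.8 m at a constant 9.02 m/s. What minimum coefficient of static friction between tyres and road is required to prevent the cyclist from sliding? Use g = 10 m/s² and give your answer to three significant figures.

0.199

Friction provides the centripetal force: μ_s m g = m v²/r, so μ_s = v²/(g r) = (9.020)²/(10.0 × 40.8) = 81.36/408.0 = 0.1994.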